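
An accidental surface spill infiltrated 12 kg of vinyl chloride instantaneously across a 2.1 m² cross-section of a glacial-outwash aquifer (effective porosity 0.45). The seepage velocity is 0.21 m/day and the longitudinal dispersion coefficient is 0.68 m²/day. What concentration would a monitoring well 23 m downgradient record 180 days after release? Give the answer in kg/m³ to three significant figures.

0.207 kg/m³

For an instantaneous plane source, C(x,t) = M/(n_e·A·√(4πDt)) · exp(−(x−vt)²/(4Dt)), with n_e·A the pore (flow) area.
Plume center vt = 0.21 × 180 = 37.8 m, so the well at 23 m is 14.8 m upgradient of the peak.
√(4πDt) = 39.22 m, giving peak height M/(n_e·A·√(4πDt)) = 12/(0.45 × 2.1 × 39.22) = 0.3238 kg/m³.
(x−vt)²/(4Dt) = (-14.8)²/(4 × 0.68 × 180) = 0.4474; exp(−0.4474) = 0.6393.
C = 0.3238 × 0.6393 = 0.207 kg/m³.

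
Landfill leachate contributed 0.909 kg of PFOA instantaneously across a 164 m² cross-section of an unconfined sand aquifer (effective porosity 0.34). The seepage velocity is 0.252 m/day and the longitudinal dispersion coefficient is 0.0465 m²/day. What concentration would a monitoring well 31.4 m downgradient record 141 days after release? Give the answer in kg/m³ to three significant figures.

For an instantaneous plane source, C(x,t) = M/(n_e·A·√(4πDt)) · exp(−(x−vt)²/(4Dt)), with n_e·A the pore (flow) area.
Plume center vt = 0.252 × 141 = 35.532 m, so the well at 31.4 m is 4.132 m upgradient of the peak.
√(4πDt) = 9.077 m, giving peak height M/(n_e·A·√(4πDt)) = 0.909/(0.34 × 164 × 9.077) = 0.001796 kg/m³.
(x−vt)²/(4Dt) = (-4.132)²/(4 × 0.0465 × 141) = 0.6510; exp(−0.6510) = 0.5215.
C = 0.001796 × 0.5215 = 0.000937 kg/m³.

0.000937 kg/m³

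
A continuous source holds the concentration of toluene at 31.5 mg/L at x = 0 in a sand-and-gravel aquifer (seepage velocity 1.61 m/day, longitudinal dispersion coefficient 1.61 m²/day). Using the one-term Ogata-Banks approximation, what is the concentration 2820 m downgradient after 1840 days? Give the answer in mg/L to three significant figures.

30.5 mg/L

For a continuous step input, C/C₀ ≈ ½·erfc((x−vt)/(2√(Dt))).
vt = 1.61 × 1840 = 2962.4 m and 2√(Dt) = 2√(1.61 × 1840) = 108.9 m.
Argument (x−vt)/(2√(Dt)) = (2820 − 2962.4)/108.9 = -1.308; ½·erfc(-1.308) = 0.9678.
C = 31.5 × 0.9678 = 30.5 mg/L.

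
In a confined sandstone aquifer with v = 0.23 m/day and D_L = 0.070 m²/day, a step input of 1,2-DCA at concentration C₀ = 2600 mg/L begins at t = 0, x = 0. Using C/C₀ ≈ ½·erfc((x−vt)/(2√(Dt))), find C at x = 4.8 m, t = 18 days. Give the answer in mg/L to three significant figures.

For a continuous step input, C/C₀ ≈ ½·erfc((x−vt)/(2√(Dt))).
vt = 0.23 × 18 = 4.14 m and 2√(Dt) = 2√(0.070 × 18) = 2.245 m.
Argument (x−vt)/(2√(Dt)) = (4.8 − 4.14)/2.245 = 0.2940; ½·erfc(0.2940) = 0.3388.
C = 2600 × 0.3388 = 881 mg/L.

881 mg/L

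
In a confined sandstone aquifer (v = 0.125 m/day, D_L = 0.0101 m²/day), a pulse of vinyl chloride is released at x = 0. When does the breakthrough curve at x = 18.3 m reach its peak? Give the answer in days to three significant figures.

For the 1D instantaneous-source solution, setting ∂C/∂t = 0 at fixed x gives v²t² + 2Dt − x² = 0, so t = (√(D² + v²x²) − D)/v².
√(D² + v²x²) = √(0.0101² + 0.125² × 18.3²) = 2.288; v² = 0.015625.
t = (2.288 − 0.0101)/0.015625 = 146 days (vs. the pure-advection estimate x/v = 146 d).

146 days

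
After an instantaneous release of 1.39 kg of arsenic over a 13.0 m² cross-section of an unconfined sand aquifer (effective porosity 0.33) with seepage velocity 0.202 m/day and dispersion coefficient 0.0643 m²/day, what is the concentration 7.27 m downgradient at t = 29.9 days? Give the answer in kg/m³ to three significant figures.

For an instantaneous plane source, C(x,t) = M/(n_e·A·√(4πDt)) · exp(−(x−vt)²/(4Dt)), with n_e·A the pore (flow) area.
Plume center vt = 0.202 × 29.9 = 6.0398 m, so the well at 7.27 m is 1.2302 m downgradient of the peak.
√(4πDt) = 4.915 m, giving peak height M/(n_e·A·√(4πDt)) = 1.39/(0.33 × 13.0 × 4.915) = 0.06592 kg/m³.
(x−vt)²/(4Dt) = (1.2302)²/(4 × 0.0643 × 29.9) = 0.1968; exp(−0.1968) = 0.8214.
C = 0.06592 × 0.8214 = 0.0541 kg/m³.

0.0541 kg/m³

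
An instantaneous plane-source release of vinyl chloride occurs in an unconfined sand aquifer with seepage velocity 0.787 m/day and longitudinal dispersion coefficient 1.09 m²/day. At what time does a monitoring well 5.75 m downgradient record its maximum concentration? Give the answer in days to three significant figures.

For the 1D instantaneous-source solution, setting ∂C/∂t = 0 at fixed x gives v²t² + 2Dt − x² = 0, so t = (√(D² + v²x²) − D)/v².
√(D² + v²x²) = √(1.09² + 0.787² × 5.75²) = 4.655; v² = 0.619369.
t = (4.655 − 1.09)/0.619369 = 5.76 days (vs. the pure-advection estimate x/v = 7.31 d).

5.76 days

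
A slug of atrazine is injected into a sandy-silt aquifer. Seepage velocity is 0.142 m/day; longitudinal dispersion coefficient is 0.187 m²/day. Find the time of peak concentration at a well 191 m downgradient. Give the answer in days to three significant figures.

For the 1D instantaneous-source solution, setting ∂C/∂t = 0 at fixed x gives v²t² + 2Dt − x² = 0, so t = (√(D² + v²x²) − D)/v².
√(D² + v²x²) = √(0.187² + 0.142² × 191²) = 27.12; v² = 0.020164.
t = (27.12 − 0.187)/0.020164 = 1340 days (vs. the pure-advection estimate x/v = 1350 d).

1340 days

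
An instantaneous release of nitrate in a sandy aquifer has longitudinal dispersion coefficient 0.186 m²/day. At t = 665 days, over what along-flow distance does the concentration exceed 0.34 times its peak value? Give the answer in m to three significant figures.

The plume is Gaussian with σ = √(2Dt) = √(2 × 0.186 × 665) = 15.73 m.
C/C_peak = exp(−Δx²/(2σ²)) = 0.34 ⇒ Δx = σ·√(−2 ln 0.34) = 15.73 × 1.469 = 23.11 m.
Width = 2Δx = 46.2 m.

46.2 m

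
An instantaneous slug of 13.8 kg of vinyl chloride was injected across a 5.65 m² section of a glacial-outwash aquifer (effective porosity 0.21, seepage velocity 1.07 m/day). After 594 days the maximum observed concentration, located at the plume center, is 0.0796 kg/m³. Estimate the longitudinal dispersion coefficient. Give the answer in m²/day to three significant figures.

2.86 m²/day

At the plume center C_max = M/(n_e·A·√(4πDt)), so D = M²/(4πt·(n_e·A·C_max)²).
n_e·A·C_max = 0.21 × 5.65 × 0.0796 = 0.09445 kg/m.
D = 13.8²/(4π × 594 × 0.09445²) = 2.86 m²/day.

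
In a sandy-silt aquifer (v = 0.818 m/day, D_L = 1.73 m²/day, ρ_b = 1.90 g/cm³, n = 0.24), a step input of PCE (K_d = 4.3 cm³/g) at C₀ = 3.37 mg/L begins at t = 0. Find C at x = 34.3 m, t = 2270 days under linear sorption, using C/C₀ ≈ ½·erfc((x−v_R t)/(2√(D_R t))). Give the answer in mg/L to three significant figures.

Retardation factor R = 1 + ρ_b·K_d/n = 1 + 1.90 × 4.3/0.24 = 35.04.
Sorption retards both mechanisms: v_R = v/R = 0.02334 m/day, D_R = D/R = 0.04937 m²/day.
v_R·t = 0.02334 × 2270 = 52.9818 m; 2√(D_R t) = 21.17 m; argument = (34.3 − 52.9818)/21.17 = -0.8825.
C = C₀ × ½·erfc(-0.8825) = 3.37 × 0.8940 = 3.01 mg/L.

3.01 mg/L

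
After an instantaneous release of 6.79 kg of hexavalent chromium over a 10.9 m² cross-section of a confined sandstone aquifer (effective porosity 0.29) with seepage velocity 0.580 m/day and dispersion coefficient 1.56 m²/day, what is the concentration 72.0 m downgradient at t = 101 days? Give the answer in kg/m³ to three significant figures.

0.0363 kg/m³

For an instantaneous plane source, C(x,t) = M/(n_e·A·√(4πDt)) · exp(−(x−vt)²/(4Dt)), with n_e·A the pore (flow) area.
Plume center vt = 0.580 × 101 = 58.58 m, so the well at 72.0 m is 13.42 m downgradient of the peak.
√(4πDt) = 44.50 m, giving peak height M/(n_e·A·√(4πDt)) = 6.79/(0.29 × 10.9 × 44.50) = 0.04827 kg/m³.
(x−vt)²/(4Dt) = (13.42)²/(4 × 1.56 × 101) = 0.2858; exp(−0.2858) = 0.7514.
C = 0.04827 × 0.7514 = 0.0363 kg/m³.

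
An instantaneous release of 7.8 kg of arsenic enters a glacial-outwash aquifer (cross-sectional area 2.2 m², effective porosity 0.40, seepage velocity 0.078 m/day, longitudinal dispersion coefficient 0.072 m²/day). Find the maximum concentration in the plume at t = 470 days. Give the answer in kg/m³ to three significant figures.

The peak of an instantaneous 1D plume sits at x = vt; there the Gaussian factor is 1 and C_max = M/(n_e·A·√(4πDt)), where n_e·A is the pore area the mass is dissolved in.
√(4πDt) = √(4π × 0.072 × 470) = 20.62 m, so C_max = 7.8/(0.40 × 2.2 × 20.62) = 0.430 kg/m³.

0.430 kg/m³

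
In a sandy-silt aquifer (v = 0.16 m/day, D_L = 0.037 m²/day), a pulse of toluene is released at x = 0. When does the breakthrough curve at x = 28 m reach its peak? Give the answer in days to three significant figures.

174 days

For the 1D instantaneous-source solution, setting ∂C/∂t = 0 at fixed x gives v²t² + 2Dt − x² = 0, so t = (√(D² + v²x²) − D)/v².
√(D² + v²x²) = √(0.037² + 0.16² × 28²) = 4.480; v² = 0.0256.
t = (4.480 − 0.037)/0.0256 = 174 days (vs. the pure-advection estimate x/v = 175 d).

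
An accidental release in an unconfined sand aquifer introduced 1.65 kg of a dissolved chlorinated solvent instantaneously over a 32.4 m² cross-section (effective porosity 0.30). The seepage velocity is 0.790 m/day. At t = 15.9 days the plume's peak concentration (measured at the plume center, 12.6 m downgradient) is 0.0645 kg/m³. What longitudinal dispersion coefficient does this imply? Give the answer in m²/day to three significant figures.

At the plume center C_max = M/(n_e·A·√(4πDt)), so D = M²/(4πt·(n_e·A·C_max)²).
n_e·A·C_max = 0.30 × 32.4 × 0.0645 = 0.6269 kg/m.
D = 1.65²/(4π × 15.9 × 0.6269²) = 0.0347 m²/day.

0.0347 m²/day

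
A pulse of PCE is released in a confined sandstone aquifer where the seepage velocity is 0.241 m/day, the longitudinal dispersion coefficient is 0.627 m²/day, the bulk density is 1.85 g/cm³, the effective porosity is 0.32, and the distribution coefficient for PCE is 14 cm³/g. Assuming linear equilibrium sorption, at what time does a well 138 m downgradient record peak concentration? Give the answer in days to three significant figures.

Retardation factor R = 1 + ρ_b·K_d/n = 1 + 1.85 × 14/0.32 = 81.94.
Sorption retards both mechanisms: v_R = v/R = 0.002941 m/day, D_R = D/R = 0.007652 m²/day.
Peak time from v_R²t² + 2D_R t − x² = 0: t = (√(D_R² + v_R²x²) − D_R)/v_R².
√(D_R² + v_R²x²) = √(0.007652² + 0.002941² × 138²) = 0.4059; v_R² = 8.649e-06.
t = (0.4059 − 0.007652)/8.649e-06 = 46000 days.

46000 days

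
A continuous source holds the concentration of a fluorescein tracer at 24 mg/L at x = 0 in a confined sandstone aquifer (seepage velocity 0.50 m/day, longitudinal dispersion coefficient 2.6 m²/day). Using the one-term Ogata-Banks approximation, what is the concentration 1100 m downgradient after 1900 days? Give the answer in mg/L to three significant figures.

1.58 mg/L

For a continuous step input, C/C₀ ≈ ½·erfc((x−vt)/(2√(Dt))).
vt = 0.50 × 1900 = 950 m and 2√(Dt) = 2√(2.6 × 1900) = 140.6 m.
Argument (x−vt)/(2√(Dt)) = (1100 − 950)/140.6 = 1.067; ½·erfc(1.067) = 0.06565.
C = 24 × 0.06565 = 1.58 mg/L.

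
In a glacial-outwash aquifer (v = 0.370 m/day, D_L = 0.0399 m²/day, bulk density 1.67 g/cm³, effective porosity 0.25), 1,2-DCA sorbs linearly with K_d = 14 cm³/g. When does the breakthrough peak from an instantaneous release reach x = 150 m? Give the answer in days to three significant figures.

Retardation factor R = 1 + ρ_b·K_d/n = 1 + 1.67 × 14/0.25 = 94.52.
Sorption retards both mechanisms: v_R = v/R = 0.003915 m/day, D_R = D/R = 0.0004221 m²/day.
Peak time from v_R²t² + 2D_R t − x² = 0: t = (√(D_R² + v_R²x²) − D_R)/v_R².
√(D_R² + v_R²x²) = √(0.0004221² + 0.003915² × 150²) = 0.5873; v_R² = 1.533e-05.
t = (0.5873 − 0.0004221)/1.533e-05 = 38300 days.

38300 days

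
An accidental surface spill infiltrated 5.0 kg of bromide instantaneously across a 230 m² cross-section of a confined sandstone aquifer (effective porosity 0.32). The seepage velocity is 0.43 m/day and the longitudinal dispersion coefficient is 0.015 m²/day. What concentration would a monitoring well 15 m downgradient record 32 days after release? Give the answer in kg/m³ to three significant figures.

0.0124 kg/m³

For an instantaneous plane source, C(x,t) = M/(n_e·A·√(4πDt)) · exp(−(x−vt)²/(4Dt)), with n_e·A the pore (flow) area.
Plume center vt = 0.43 × 32 = 13.76 m, so the well at 15 m is 1.24 m downgradient of the peak.
√(4πDt) = 2.456 m, giving peak height M/(n_e·A·√(4πDt)) = 5.0/(0.32 × 230 × 2.456) = 0.02766 kg/m³.
(x−vt)²/(4Dt) = (1.24)²/(4 × 0.015 × 32) = 0.8008; exp(−0.8008) = 0.4490.
C = 0.02766 × 0.4490 = 0.0124 kg/m³.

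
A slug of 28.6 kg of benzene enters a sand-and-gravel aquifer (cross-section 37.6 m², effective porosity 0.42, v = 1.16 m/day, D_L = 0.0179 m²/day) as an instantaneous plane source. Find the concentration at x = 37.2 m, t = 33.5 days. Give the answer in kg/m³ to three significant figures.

0.209 kg/m³

For an instantaneous plane source, C(x,t) = M/(n_e·A·√(4πDt)) · exp(−(x−vt)²/(4Dt)), with n_e·A the pore (flow) area.
Plume center vt = 1.16 × 33.5 = 38.86 m, so the well at 37.2 m is 1.66 m upgradient of the peak.
√(4πDt) = 2.745 m, giving peak height M/(n_e·A·√(4πDt)) = 28.6/(0.42 × 37.6 × 2.745) = 0.6598 kg/m³.
(x−vt)²/(4Dt) = (-1.66)²/(4 × 0.0179 × 33.5) = 1.149; exp(−1.149) = 0.3170.
C = 0.6598 × 0.3170 = 0.209 kg/m³.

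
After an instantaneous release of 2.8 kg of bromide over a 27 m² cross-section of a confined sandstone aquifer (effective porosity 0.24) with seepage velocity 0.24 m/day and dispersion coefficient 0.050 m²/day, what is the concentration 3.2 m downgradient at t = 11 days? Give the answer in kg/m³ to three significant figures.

0.143 kg/m³

For an instantaneous plane source, C(x,t) = M/(n_e·A·√(4πDt)) · exp(−(x−vt)²/(4Dt)), with n_e·A the pore (flow) area.
Plume center vt = 0.24 × 11 = 2.64 m, so the well at 3.2 m is 0.56 m downgradient of the peak.
√(4πDt) = 2.629 m, giving peak height M/(n_e·A·√(4πDt)) = 2.8/(0.24 × 27 × 2.629) = 0.1644 kg/m³.
(x−vt)²/(4Dt) = (0.56)²/(4 × 0.050 × 11) = 0.1425; exp(−0.1425) = 0.8672.
C = 0.1644 × 0.8672 = 0.143 kg/m³.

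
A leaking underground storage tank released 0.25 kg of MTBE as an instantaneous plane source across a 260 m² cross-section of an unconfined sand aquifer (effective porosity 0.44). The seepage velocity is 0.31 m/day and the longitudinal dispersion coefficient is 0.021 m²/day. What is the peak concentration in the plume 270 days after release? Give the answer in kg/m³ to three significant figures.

The peak of an instantaneous 1D plume sits at x = vt; there the Gaussian factor is 1 and C_max = M/(n_e·A·√(4πDt)), where n_e·A is the pore area the mass is dissolved in.
√(4πDt) = √(4π × 0.021 × 270) = 8.441 m, so C_max = 0.25/(0.44 × 260 × 8.441) = 0.000259 kg/m³.

0.000259 kg/m³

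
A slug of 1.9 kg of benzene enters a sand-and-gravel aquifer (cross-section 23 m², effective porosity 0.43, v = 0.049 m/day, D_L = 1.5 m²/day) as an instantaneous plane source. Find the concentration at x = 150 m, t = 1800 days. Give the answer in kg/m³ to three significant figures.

0.000732 kg/m³

For an instantaneous plane source, C(x,t) = M/(n_e·A·√(4πDt)) · exp(−(x−vt)²/(4Dt)), with n_e·A the pore (flow) area.
Plume center vt = 0.049 × 1800 = 88.2 m, so the well at 150 m is 61.8 m downgradient of the peak.
√(4πDt) = 184.2 m, giving peak height M/(n_e·A·√(4πDt)) = 1.9/(0.43 × 23 × 184.2) = 0.001043 kg/m³.
(x−vt)²/(4Dt) = (61.8)²/(4 × 1.5 × 1800) = 0.3536; exp(−0.3536) = 0.7022.
C = 0.001043 × 0.7022 = 0.000732 kg/m³.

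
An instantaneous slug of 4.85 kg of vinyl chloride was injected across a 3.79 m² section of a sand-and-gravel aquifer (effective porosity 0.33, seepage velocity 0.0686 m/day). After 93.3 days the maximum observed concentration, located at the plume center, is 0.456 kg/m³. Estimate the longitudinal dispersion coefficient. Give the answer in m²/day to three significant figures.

At the plume center C_max = M/(n_e·A·√(4πDt)), so D = M²/(4πt·(n_e·A·C_max)²).
n_e·A·C_max = 0.33 × 3.79 × 0.456 = 0.5703 kg/m.
D = 4.85²/(4π × 93.3 × 0.5703²) = 0.0617 m²/day.

0.0617 m²/day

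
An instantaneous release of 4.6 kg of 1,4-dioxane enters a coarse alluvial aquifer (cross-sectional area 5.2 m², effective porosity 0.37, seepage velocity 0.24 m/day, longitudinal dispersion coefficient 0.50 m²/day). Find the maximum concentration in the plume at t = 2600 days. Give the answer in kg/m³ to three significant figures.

The peak of an instantaneous 1D plume sits at x = vt; there the Gaussian factor is 1 and C_max = M/(n_e·A·√(4πDt)), where n_e·A is the pore area the mass is dissolved in.
√(4πDt) = √(4π × 0.50 × 2600) = 127.8 m, so C_max = 4.6/(0.37 × 5.2 × 127.8) = 0.0187 kg/m³.

0.0187 kg/m³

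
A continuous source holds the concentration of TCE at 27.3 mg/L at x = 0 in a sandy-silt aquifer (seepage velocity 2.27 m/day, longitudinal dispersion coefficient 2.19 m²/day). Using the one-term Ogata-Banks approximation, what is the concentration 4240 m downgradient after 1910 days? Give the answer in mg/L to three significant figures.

For a continuous step input, C/C₀ ≈ ½·erfc((x−vt)/(2√(Dt))).
vt = 2.27 × 1910 = 4335.7 m and 2√(Dt) = 2√(2.19 × 1910) = 129.4 m.
Argument (x−vt)/(2√(Dt)) = (4240 − 4335.7)/129.4 = -0.7396; ½·erfc(-0.7396) = 0.8522.
C = 27.3 × 0.8522 = 23.3 mg/L.

23.3 mg/L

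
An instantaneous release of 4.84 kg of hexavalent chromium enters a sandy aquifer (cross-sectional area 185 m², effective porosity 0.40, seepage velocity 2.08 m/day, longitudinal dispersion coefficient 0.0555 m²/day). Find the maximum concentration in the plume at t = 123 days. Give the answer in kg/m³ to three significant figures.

The peak of an instantaneous 1D plume sits at x = vt; there the Gaussian factor is 1 and C_max = M/(n_e·A·√(4πDt)), where n_e·A is the pore area the mass is dissolved in.
√(4πDt) = √(4π × 0.0555 × 123) = 9.262 m, so C_max = 4.84/(0.40 × 185 × 9.262) = 0.00706 kg/m³.

0.00706 kg/m³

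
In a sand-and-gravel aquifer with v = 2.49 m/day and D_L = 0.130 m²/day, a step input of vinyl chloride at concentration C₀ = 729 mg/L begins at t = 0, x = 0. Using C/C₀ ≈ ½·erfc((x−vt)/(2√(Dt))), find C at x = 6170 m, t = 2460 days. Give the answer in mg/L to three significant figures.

For a continuous step input, C/C₀ ≈ ½·erfc((x−vt)/(2√(Dt))).
vt = 2.49 × 2460 = 6125.4 m and 2√(Dt) = 2√(0.130 × 2460) = 35.77 m.
Argument (x−vt)/(2√(Dt)) = (6170 − 6125.4)/35.77 = 1.247; ½·erfc(1.247) = 0.03891.
C = 729 × 0.03891 = 28.4 mg/L.

28.4 mg/L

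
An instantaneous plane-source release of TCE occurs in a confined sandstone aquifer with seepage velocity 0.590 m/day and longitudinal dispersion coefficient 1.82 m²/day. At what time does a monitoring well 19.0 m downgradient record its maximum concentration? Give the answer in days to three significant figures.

27.4 days

For the 1D instantaneous-source solution, setting ∂C/∂t = 0 at fixed x gives v²t² + 2Dt − x² = 0, so t = (√(D² + v²x²) − D)/v².
√(D² + v²x²) = √(1.82² + 0.590² × 19.0²) = 11.36; v² = 0.3481.
t = (11.36 − 1.82)/0.3481 = 27.4 days (vs. the pure-advection estimate x/v = 32.2 d).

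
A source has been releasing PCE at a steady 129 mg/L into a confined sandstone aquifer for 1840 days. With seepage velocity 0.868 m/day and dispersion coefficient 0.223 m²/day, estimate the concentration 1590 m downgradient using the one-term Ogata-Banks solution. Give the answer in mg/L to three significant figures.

77.2 mg/L

For a continuous step input, C/C₀ ≈ ½·erfc((x−vt)/(2√(Dt))).
vt = 0.868 × 1840 = 1597.12 m and 2√(Dt) = 2√(0.223 × 1840) = 40.51 m.
Argument (x−vt)/(2√(Dt)) = (1590 − 1597.12)/40.51 = -0.1758; ½·erfc(-0.1758) = 0.5982.
C = 129 × 0.5982 = 77.2 mg/L.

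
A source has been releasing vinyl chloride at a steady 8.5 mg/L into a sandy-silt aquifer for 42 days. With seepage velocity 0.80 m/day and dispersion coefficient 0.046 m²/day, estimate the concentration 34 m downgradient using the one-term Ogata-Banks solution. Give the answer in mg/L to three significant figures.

3.56 mg/L

For a continuous step input, C/C₀ ≈ ½·erfc((x−vt)/(2√(Dt))).
vt = 0.80 × 42 = 33.6 m and 2√(Dt) = 2√(0.046 × 42) = 2.780 m.
Argument (x−vt)/(2√(Dt)) = (34 − 33.6)/2.780 = 0.1439; ½·erfc(0.1439) = 0.4194.
C = 8.5 × 0.4194 = 3.56 mg/L.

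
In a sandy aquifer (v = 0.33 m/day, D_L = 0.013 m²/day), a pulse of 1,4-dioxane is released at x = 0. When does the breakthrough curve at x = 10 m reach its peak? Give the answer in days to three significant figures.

30.2 days

For the 1D instantaneous-source solution, setting ∂C/∂t = 0 at fixed x gives v²t² + 2Dt − x² = 0, so t = (√(D² + v²x²) − D)/v².
√(D² + v²x²) = √(0.013² + 0.33² × 10²) = 3.300; v² = 0.1089.
t = (3.300 − 0.013)/0.1089 = 30.2 days (vs. the pure-advection estimate x/v = 30.3 d).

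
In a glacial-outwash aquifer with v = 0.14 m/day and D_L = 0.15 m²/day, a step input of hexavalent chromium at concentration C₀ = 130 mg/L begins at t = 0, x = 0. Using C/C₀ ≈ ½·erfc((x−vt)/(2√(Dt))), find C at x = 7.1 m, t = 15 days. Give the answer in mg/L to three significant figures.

For a continuous step input, C/C₀ ≈ ½·erfc((x−vt)/(2√(Dt))).
vt = 0.14 × 15 = 2.1 m and 2√(Dt) = 2√(0.15 × 15) = 3.000 m.
Argument (x−vt)/(2√(Dt)) = (7.1 − 2.1)/3.000 = 1.667; ½·erfc(1.667) = 0.009199.
C = 130 × 0.009199 = 1.20 mg/L.

1.20 mg/L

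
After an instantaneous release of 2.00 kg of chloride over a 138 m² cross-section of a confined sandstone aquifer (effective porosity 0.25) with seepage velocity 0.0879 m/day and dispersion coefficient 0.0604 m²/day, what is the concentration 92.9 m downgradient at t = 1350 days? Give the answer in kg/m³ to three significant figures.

For an instantaneous plane source, C(x,t) = M/(n_e·A·√(4πDt)) · exp(−(x−vt)²/(4Dt)), with n_e·A the pore (flow) area.
Plume center vt = 0.0879 × 1350 = 118.665 m, so the well at 92.9 m is 25.765 m upgradient of the peak.
√(4πDt) = 32.01 m, giving peak height M/(n_e·A·√(4πDt)) = 2.00/(0.25 × 138 × 32.01) = 0.001811 kg/m³.
(x−vt)²/(4Dt) = (-25.765)²/(4 × 0.0604 × 1350) = 2.035; exp(−2.035) = 0.1307.
C = 0.001811 × 0.1307 = 0.000237 kg/m³.

0.000237 kg/m³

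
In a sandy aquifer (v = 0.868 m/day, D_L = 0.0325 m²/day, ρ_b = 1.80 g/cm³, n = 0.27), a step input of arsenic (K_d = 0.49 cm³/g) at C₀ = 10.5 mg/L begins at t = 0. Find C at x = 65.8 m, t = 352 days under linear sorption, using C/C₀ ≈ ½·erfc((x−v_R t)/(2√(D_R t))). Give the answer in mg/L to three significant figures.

Retardation factor R = 1 + ρ_b·K_d/n = 1 + 1.80 × 0.49/0.27 = 4.267.
Sorption retards both mechanisms: v_R = v/R = 0.2034 m/day, D_R = D/R = 0.007617 m²/day.
v_R·t = 0.2034 × 352 = 71.5968 m; 2√(D_R t) = 3.275 m; argument = (65.8 − 71.5968)/3.275 = -1.770.
C = C₀ × ½·erfc(-1.770) = 10.5 × 0.9938 = 10.4 mg/L.

10.4 mg/L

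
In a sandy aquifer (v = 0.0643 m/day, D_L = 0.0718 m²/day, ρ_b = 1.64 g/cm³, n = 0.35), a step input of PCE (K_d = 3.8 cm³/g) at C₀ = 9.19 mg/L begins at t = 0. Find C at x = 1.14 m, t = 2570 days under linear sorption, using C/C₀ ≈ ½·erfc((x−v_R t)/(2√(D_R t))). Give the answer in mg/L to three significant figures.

Retardation factor R = 1 + ρ_b·K_d/n = 1 + 1.64 × 3.8/0.35 = 18.81.
Sorption retards both mechanisms: v_R = v/R = 0.003418 m/day, D_R = D/R = 0.003817 m²/day.
v_R·t = 0.003418 × 2570 = 8.78426 m; 2√(D_R t) = 6.264 m; argument = (1.14 − 8.78426)/6.264 = -1.220.
C = C₀ × ½·erfc(-1.220) = 9.19 × 0.9578 = 8.80 mg/L.

8.80 mg/L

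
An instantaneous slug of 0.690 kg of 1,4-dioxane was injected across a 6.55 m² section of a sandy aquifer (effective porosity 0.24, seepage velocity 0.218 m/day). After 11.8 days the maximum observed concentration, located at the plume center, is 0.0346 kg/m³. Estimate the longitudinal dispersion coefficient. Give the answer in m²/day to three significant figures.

1.09 m²/day

At the plume center C_max = M/(n_e·A·√(4πDt)), so D = M²/(4πt·(n_e·A·C_max)²).
n_e·A·C_max = 0.24 × 6.55 × 0.0346 = 0.05439 kg/m.
D = 0.690²/(4π × 11.8 × 0.05439²) = 1.09 m²/day.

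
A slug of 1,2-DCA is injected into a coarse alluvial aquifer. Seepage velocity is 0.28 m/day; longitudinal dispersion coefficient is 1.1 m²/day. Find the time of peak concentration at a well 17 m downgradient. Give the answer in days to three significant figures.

For the 1D instantaneous-source solution, setting ∂C/∂t = 0 at fixed x gives v²t² + 2Dt − x² = 0, so t = (√(D² + v²x²) − D)/v².
√(D² + v²x²) = √(1.1² + 0.28² × 17²) = 4.885; v² = 0.0784.
t = (4.885 − 1.1)/0.0784 = 48.3 days (vs. the pure-advection estimate x/v = 60.7 d).

48.3 days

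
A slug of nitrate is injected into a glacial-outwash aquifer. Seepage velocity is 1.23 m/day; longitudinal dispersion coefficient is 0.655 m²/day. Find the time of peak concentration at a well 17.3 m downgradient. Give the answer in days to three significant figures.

13.6 days

For the 1D instantaneous-source solution, setting ∂C/∂t = 0 at fixed x gives v²t² + 2Dt − x² = 0, so t = (√(D² + v²x²) − D)/v².
√(D² + v²x²) = √(0.655² + 1.23² × 17.3²) = 21.29; v² = 1.5129.
t = (21.29 − 0.655)/1.5129 = 13.6 days (vs. the pure-advection estimate x/v = 14.1 d).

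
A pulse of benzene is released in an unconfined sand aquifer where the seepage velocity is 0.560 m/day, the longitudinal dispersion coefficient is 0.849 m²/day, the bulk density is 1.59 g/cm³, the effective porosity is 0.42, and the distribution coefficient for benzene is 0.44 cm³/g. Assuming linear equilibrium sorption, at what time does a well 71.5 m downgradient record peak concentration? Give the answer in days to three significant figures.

Retardation factor R = 1 + ρ_b·K_d/n = 1 + 1.59 × 0.44/0.42 = 2.666.
Sorption retards both mechanisms: v_R = v/R = 0.2101 m/day, D_R = D/R = 0.3185 m²/day.
Peak time from v_R²t² + 2D_R t − x² = 0: t = (√(D_R² + v_R²x²) − D_R)/v_R².
√(D_R² + v_R²x²) = √(0.3185² + 0.2101² × 71.5²) = 15.03; v_R² = 0.04414.
t = (15.03 − 0.3185)/0.04414 = 333 days.

333 days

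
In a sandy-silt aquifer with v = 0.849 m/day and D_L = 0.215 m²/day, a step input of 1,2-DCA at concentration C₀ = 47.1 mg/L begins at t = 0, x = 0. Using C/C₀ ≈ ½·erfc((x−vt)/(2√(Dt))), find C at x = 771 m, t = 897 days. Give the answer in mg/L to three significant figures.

14.8 mg/L

For a continuous step input, C/C₀ ≈ ½·erfc((x−vt)/(2√(Dt))).
vt = 0.849 × 897 = 761.553 m and 2√(Dt) = 2√(0.215 × 897) = 27.77 m.
Argument (x−vt)/(2√(Dt)) = (771 − 761.553)/27.77 = 0.3402; ½·erfc(0.3402) = 0.3152.
C = 47.1 × 0.3152 = 14.8 mg/L.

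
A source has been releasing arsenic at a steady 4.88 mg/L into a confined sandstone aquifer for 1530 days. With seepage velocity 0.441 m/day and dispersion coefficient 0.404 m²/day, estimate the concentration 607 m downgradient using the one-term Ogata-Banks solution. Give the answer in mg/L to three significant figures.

4.75 mg/L

For a continuous step input, C/C₀ ≈ ½·erfc((x−vt)/(2√(Dt))).
vt = 0.441 × 1530 = 674.73 m and 2√(Dt) = 2√(0.404 × 1530) = 49.72 m.
Argument (x−vt)/(2√(Dt)) = (607 − 674.73)/49.72 = -1.362; ½·erfc(-1.362) = 0.9730.
C = 4.88 × 0.9730 = 4.75 mg/L.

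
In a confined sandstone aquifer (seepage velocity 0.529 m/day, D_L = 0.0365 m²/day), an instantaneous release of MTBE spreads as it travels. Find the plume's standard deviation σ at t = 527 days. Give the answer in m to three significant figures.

6.20 m

Dispersive spreading gives a Gaussian with σ² = 2Dt; advection only shifts the center.
σ = √(2 × 0.0365 × 527) = 6.20 m.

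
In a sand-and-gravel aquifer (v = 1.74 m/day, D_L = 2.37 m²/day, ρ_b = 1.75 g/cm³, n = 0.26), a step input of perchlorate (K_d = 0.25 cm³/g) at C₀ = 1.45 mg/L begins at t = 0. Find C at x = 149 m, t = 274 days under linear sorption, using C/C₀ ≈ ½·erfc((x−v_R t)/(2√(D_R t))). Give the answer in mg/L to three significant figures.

Retardation factor R = 1 + ρ_b·K_d/n = 1 + 1.75 × 0.25/0.26 = 2.683.
Sorption retards both mechanisms: v_R = v/R = 0.6485 m/day, D_R = D/R = 0.8833 m²/day.
v_R·t = 0.6485 × 274 = 177.689 m; 2√(D_R t) = 31.11 m; argument = (149 − 177.689)/31.11 = -0.9222.
C = C₀ × ½·erfc(-0.9222) = 1.45 × 0.9039 = 1.31 mg/L.

1.31 mg/L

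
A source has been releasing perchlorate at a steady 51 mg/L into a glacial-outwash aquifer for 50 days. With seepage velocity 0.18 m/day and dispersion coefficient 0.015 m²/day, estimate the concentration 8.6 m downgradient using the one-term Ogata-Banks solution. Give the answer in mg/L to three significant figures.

For a continuous step input, C/C₀ ≈ ½·erfc((x−vt)/(2√(Dt))).
vt = 0.18 × 50 = 9 m and 2√(Dt) = 2√(0.015 × 50) = 1.732 m.
Argument (x−vt)/(2√(Dt)) = (8.6 − 9)/1.732 = -0.2309; ½·erfc(-0.2309) = 0.6280.
C = 51 × 0.6280 = 32.0 mg/L.

32.0 mg/L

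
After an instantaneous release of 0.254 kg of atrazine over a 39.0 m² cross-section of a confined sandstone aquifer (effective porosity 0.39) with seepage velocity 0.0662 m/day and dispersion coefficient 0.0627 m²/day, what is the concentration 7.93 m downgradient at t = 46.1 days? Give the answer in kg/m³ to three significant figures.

For an instantaneous plane source, C(x,t) = M/(n_e·A·√(4πDt)) · exp(−(x−vt)²/(4Dt)), with n_e·A the pore (flow) area.
Plume center vt = 0.0662 × 46.1 = 3.05182 m, so the well at 7.93 m is 4.87818 m downgradient of the peak.
√(4πDt) = 6.027 m, giving peak height M/(n_e·A·√(4πDt)) = 0.254/(0.39 × 39.0 × 6.027) = 0.002771 kg/m³.
(x−vt)²/(4Dt) = (4.87818)²/(4 × 0.0627 × 46.1) = 2.058; exp(−2.058) = 0.1277.
C = 0.002771 × 0.1277 = 0.000354 kg/m³.

0.000354 kg/m³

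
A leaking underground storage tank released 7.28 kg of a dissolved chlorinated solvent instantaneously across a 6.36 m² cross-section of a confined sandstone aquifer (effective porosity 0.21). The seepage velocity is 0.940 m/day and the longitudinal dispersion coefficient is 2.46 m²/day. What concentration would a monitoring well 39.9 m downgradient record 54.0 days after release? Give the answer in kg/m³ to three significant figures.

For an instantaneous plane source, C(x,t) = M/(n_e·A·√(4πDt)) · exp(−(x−vt)²/(4Dt)), with n_e·A the pore (flow) area.
Plume center vt = 0.940 × 54.0 = 50.76 m, so the well at 39.9 m is 10.86 m upgradient of the peak.
√(4πDt) = 40.86 m, giving peak height M/(n_e·A·√(4πDt)) = 7.28/(0.21 × 6.36 × 40.86) = 0.1334 kg/m³.
(x−vt)²/(4Dt) = (-10.86)²/(4 × 2.46 × 54.0) = 0.2220; exp(−0.2220) = 0.8009.
C = 0.1334 × 0.8009 = 0.107 kg/m³.

0.107 kg/m³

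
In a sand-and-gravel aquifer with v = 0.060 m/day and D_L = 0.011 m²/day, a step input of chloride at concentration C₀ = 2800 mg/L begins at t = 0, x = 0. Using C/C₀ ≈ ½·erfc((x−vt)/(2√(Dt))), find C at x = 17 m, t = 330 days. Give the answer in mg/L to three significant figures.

2380 mg/L

For a continuous step input, C/C₀ ≈ ½·erfc((x−vt)/(2√(Dt))).
vt = 0.060 × 330 = 19.8 m and 2√(Dt) = 2√(0.011 × 330) = 3.811 m.
Argument (x−vt)/(2√(Dt)) = (17 − 19.8)/3.811 = -0.7347; ½·erfc(-0.7347) = 0.8506.
C = 2800 × 0.8506 = 2380 mg/L.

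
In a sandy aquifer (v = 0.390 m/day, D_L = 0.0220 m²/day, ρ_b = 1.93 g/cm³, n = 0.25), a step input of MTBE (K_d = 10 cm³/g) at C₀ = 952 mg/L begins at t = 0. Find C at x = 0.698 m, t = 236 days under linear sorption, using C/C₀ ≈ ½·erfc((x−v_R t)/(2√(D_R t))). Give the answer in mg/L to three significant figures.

Retardation factor R = 1 + ρ_b·K_d/n = 1 + 1.93 × 10/0.25 = 78.20.
Sorption retards both mechanisms: v_R = v/R = 0.004987 m/day, D_R = D/R = 0.0002813 m²/day.
v_R·t = 0.004987 × 236 = 1.176932 m; 2√(D_R t) = 0.5153 m; argument = (0.698 − 1.176932)/0.5153 = -0.9294.
C = C₀ × ½·erfc(-0.9294) = 952 × 0.9056 = 862 mg/L.

862 mg/L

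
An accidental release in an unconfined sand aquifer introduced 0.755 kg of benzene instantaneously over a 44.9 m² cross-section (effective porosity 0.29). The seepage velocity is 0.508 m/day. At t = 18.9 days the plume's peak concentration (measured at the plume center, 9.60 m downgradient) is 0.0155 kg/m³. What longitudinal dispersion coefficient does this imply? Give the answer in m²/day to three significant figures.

At the plume center C_max = M/(n_e·A·√(4πDt)), so D = M²/(4πt·(n_e·A·C_max)²).
n_e·A·C_max = 0.29 × 44.9 × 0.0155 = 0.2018 kg/m.
D = 0.755²/(4π × 18.9 × 0.2018²) = 0.0589 m²/day.

0.0589 m²/day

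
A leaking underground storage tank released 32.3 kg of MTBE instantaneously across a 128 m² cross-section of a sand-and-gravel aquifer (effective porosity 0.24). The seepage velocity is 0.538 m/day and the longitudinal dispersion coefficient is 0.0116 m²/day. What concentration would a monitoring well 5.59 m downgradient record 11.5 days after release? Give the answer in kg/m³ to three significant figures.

For an instantaneous plane source, C(x,t) = M/(n_e·A·√(4πDt)) · exp(−(x−vt)²/(4Dt)), with n_e·A the pore (flow) area.
Plume center vt = 0.538 × 11.5 = 6.187 m, so the well at 5.59 m is 0.597 m upgradient of the peak.
√(4πDt) = 1.295 m, giving peak height M/(n_e·A·√(4πDt)) = 32.3/(0.24 × 128 × 1.295) = 0.8119 kg/m³.
(x−vt)²/(4Dt) = (-0.597)²/(4 × 0.0116 × 11.5) = 0.6679; exp(−0.6679) = 0.5128.
C = 0.8119 × 0.5128 = 0.416 kg/m³.

0.416 kg/m³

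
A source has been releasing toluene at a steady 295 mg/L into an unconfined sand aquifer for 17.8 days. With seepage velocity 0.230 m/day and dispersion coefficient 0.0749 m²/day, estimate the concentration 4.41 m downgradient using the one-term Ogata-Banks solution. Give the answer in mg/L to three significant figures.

For a continuous step input, C/C₀ ≈ ½·erfc((x−vt)/(2√(Dt))).
vt = 0.230 × 17.8 = 4.094 m and 2√(Dt) = 2√(0.0749 × 17.8) = 2.309 m.
Argument (x−vt)/(2√(Dt)) = (4.41 − 4.094)/2.309 = 0.1369; ½·erfc(0.1369) = 0.4232.
C = 295 × 0.4232 = 125 mg/L.

125 mg/L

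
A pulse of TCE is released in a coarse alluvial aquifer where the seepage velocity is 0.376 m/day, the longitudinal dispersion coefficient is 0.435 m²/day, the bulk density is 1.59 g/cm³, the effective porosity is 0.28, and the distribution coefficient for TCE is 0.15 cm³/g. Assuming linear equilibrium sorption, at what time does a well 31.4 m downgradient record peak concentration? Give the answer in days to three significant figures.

Retardation factor R = 1 + ρ_b·K_d/n = 1 + 1.59 × 0.15/0.28 = 1.852.
Sorption retards both mechanisms: v_R = v/R = 0.2030 m/day, D_R = D/R = 0.2349 m²/day.
Peak time from v_R²t² + 2D_R t − x² = 0: t = (√(D_R² + v_R²x²) − D_R)/v_R².
√(D_R² + v_R²x²) = √(0.2349² + 0.2030² × 31.4²) = 6.379; v_R² = 0.04121.
t = (6.379 − 0.2349)/0.04121 = 149 days.

149 days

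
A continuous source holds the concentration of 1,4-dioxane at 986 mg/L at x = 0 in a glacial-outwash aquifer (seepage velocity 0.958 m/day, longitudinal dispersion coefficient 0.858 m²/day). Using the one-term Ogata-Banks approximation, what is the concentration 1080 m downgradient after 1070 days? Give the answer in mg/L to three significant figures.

For a continuous step input, C/C₀ ≈ ½·erfc((x−vt)/(2√(Dt))).
vt = 0.958 × 1070 = 1025.06 m and 2√(Dt) = 2√(0.858 × 1070) = 60.60 m.
Argument (x−vt)/(2√(Dt)) = (1080 − 1025.06)/60.60 = 0.9066; ½·erfc(0.9066) = 0.09990.
C = 986 × 0.09990 = 98.5 mg/L.

98.5 mg/L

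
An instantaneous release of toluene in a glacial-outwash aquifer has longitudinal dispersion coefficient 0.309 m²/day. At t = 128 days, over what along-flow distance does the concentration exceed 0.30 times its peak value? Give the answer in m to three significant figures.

The plume is Gaussian with σ = √(2Dt) = √(2 × 0.309 × 128) = 8.894 m.
C/C_peak = exp(−Δx²/(2σ²)) = 0.30 ⇒ Δx = σ·√(−2 ln 0.30) = 8.894 × 1.552 = 13.80 m.
Width = 2Δx = 27.6 m.

27.6 m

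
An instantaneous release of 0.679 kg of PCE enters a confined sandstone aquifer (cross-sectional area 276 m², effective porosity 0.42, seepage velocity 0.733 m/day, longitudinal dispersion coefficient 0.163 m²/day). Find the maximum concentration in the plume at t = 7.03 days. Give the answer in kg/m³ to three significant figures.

0.00154 kg/m³

The peak of an instantaneous 1D plume sits at x = vt; there the Gaussian factor is 1 and C_max = M/(n_e·A·√(4πDt)), where n_e·A is the pore area the mass is dissolved in.
√(4πDt) = √(4π × 0.163 × 7.03) = 3.795 m, so C_max = 0.679/(0.42 × 276 × 3.795) = 0.00154 kg/m³.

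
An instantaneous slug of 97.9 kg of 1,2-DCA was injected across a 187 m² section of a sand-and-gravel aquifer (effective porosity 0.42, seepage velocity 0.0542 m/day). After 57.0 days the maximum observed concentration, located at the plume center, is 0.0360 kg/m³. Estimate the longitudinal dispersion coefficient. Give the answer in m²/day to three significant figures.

At the plume center C_max = M/(n_e·A·√(4πDt)), so D = M²/(4πt·(n_e·A·C_max)²).
n_e·A·C_max = 0.42 × 187 × 0.0360 = 2.827 kg/m.
D = 97.9²/(4π × 57.0 × 2.827²) = 1.67 m²/day.

1.67 m²/day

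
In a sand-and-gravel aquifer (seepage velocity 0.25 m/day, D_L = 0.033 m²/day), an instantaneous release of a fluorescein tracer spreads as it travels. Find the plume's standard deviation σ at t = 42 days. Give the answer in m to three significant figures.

1.66 m

Dispersive spreading gives a Gaussian with σ² = 2Dt; advection only shifts the center.
σ = √(2 × 0.033 × 42) = 1.66 m.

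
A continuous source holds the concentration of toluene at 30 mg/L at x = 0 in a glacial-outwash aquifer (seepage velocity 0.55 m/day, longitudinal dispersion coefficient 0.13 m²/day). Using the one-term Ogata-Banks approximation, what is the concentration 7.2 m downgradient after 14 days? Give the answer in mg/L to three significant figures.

For a continuous step input, C/C₀ ≈ ½·erfc((x−vt)/(2√(Dt))).
vt = 0.55 × 14 = 7.7 m and 2√(Dt) = 2√(0.13 × 14) = 2.698 m.
Argument (x−vt)/(2√(Dt)) = (7.2 − 7.7)/2.698 = -0.1853; ½·erfc(-0.1853) = 0.6034.
C = 30 × 0.6034 = 18.1 mg/L.

18.1 mg/L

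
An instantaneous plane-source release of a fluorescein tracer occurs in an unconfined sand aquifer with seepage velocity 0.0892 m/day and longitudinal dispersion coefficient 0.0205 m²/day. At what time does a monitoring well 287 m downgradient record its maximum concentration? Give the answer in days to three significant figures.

For the 1D instantaneous-source solution, setting ∂C/∂t = 0 at fixed x gives v²t² + 2Dt − x² = 0, so t = (√(D² + v²x²) − D)/v².
√(D² + v²x²) = √(0.0205² + 0.0892² × 287²) = 25.60; v² = 0.00795664.
t = (25.60 − 0.0205)/0.00795664 = 3210 days (vs. the pure-advection estimate x/v = 3220 d).

3210 days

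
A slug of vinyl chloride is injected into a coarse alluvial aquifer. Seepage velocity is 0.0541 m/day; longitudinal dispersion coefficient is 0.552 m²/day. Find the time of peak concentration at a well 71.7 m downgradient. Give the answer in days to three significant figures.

1150 days

For the 1D instantaneous-source solution, setting ∂C/∂t = 0 at fixed x gives v²t² + 2Dt − x² = 0, so t = (√(D² + v²x²) − D)/v².
√(D² + v²x²) = √(0.552² + 0.0541² × 71.7²) = 3.918; v² = 0.00292681.
t = (3.918 − 0.552)/0.00292681 = 1150 days (vs. the pure-advection estimate x/v = 1330 d).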